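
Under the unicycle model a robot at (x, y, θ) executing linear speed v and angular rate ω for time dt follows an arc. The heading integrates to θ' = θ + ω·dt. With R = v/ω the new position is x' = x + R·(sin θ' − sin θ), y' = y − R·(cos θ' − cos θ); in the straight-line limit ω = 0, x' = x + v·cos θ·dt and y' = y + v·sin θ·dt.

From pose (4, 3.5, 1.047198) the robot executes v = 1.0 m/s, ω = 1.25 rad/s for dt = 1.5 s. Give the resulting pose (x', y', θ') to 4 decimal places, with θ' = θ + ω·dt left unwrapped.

θ' = 1.0472 + 1.25·1.5 = 2.9222
R = v/ω = 1.0/1.25 = 0.8000
x' = 4 + 0.8000·(sin 2.9222 − sin 1.0472) = 3.4813
y' = 3.5 − 0.8000·(cos 2.9222 − cos 1.0472) = 4.6808

(3.4813, 4.6808, 2.9222)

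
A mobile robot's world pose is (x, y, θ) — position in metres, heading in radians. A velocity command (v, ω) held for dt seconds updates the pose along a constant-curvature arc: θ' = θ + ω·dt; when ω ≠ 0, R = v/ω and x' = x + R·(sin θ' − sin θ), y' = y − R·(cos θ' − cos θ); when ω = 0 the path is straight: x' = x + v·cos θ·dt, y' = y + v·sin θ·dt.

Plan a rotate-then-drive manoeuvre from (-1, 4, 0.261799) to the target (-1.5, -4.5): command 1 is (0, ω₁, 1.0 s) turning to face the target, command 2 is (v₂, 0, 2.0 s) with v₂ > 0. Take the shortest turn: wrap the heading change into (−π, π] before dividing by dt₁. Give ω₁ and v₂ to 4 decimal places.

ω₁ = -1.8914, v₂ = 4.2573

heading to target = atan2(-4.5−4, -1.5−-1) = -1.6296
Δθ = wrap(-1.6296 − 0.2618) = -1.8914; ω₁ = Δθ/dt₁ = -1.8914
distance = √((-1.5−-1)² + (-4.5−4)²) = 8.5147; v₂ = distance/dt₂ = 4.2573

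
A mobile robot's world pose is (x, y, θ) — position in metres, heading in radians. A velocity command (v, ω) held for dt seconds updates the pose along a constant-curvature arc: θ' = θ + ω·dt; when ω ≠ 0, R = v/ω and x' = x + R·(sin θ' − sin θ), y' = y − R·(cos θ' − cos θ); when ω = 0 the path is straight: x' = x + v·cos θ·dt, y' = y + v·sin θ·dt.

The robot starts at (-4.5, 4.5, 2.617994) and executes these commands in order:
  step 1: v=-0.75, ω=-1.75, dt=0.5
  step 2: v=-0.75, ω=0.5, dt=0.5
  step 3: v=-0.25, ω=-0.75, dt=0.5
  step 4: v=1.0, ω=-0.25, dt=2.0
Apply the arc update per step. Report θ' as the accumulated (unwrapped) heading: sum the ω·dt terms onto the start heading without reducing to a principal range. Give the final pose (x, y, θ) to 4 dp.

(-3.7550, 5.6625, 1.1180)

step 1: θ'=1.7430 (R=0.4286) → pose (-4.2921, 4.2023, 1.7430)
step 2: θ'=1.9930 (R=-1.5000) → pose (-4.1825, 3.8447, 1.9930)
step 3: θ'=1.6180 (R=0.3333) → pose (-4.1536, 3.7238, 1.6180)
step 4: θ'=1.1180 (R=-4.0000) → pose (-3.7550, 5.6625, 1.1180)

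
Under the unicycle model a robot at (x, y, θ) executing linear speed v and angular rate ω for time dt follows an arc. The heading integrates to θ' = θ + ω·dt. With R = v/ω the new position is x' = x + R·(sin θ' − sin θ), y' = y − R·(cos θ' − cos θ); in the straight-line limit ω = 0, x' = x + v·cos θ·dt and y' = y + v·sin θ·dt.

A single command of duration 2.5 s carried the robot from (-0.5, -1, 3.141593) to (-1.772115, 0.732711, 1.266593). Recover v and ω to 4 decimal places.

Δθ = 1.266593 − 3.141593 = -1.875000
ω = Δθ/dt = -1.875000/2.5 = -0.7500
R = −Δy/(cos θ' − cos θ) = -1.3333
v = R·ω = -1.3333·-0.7500 = 1.0000

v = 1.0000, ω = -0.7500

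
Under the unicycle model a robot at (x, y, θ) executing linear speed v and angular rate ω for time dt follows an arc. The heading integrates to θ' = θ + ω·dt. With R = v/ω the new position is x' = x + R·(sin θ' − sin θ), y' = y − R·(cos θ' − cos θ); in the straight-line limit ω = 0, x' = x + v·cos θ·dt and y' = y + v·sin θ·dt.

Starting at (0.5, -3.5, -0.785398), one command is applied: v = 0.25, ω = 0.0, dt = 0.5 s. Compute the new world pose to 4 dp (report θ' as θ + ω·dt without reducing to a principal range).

(0.5884, -3.5884, -0.7854)

θ' = -0.7854 + 0.0·0.5 = -0.7854
ω = 0 → straight: x' = 0.5 + 0.25·cos(-0.7854)·0.5 = 0.5884
y' = -3.5 + 0.25·sin(-0.7854)·0.5 = -3.5884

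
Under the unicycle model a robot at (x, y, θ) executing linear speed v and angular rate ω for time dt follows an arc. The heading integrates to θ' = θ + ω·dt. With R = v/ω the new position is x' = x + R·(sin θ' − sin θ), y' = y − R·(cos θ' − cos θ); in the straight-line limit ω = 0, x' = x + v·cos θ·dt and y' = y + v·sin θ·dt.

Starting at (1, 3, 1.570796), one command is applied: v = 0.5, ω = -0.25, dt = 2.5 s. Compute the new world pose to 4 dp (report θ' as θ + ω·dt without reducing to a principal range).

(1.3781, 4.1702, 0.9458)

θ' = 1.5708 + -0.25·2.5 = 0.9458
R = v/ω = 0.5/-0.25 = -2.0000
x' = 1 + -2.0000·(sin 0.9458 − sin 1.5708) = 1.3781
y' = 3 − -2.0000·(cos 0.9458 − cos 1.5708) = 4.1702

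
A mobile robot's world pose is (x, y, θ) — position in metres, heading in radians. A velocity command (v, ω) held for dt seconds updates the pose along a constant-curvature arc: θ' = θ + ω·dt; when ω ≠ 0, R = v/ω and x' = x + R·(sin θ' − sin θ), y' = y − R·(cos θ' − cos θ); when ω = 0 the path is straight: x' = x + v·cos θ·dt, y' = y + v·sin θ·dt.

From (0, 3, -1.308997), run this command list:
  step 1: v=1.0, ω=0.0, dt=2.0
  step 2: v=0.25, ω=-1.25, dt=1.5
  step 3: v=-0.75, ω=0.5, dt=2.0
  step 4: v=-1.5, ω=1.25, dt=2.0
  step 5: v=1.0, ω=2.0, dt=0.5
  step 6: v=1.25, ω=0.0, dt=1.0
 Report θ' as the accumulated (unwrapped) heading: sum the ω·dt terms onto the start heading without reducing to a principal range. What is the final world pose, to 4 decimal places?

(0.8955, 4.8420, 1.3160)

step 1: θ'=-1.3090 (straight) → pose (0.5176, 1.0681, -1.3090)
step 2: θ'=-3.1840 (R=-0.2000) → pose (0.3160, 0.8166, -3.1840)
step 3: θ'=-2.1840 (R=-1.5000) → pose (1.6063, 1.4520, -2.1840)
step 4: θ'=0.3160 (R=-1.2000) → pose (0.2520, 3.2832, 0.3160)
step 5: θ'=1.3160 (R=0.5000) → pose (0.5805, 3.6324, 1.3160)
step 6: θ'=1.3160 (straight) → pose (0.8955, 4.8420, 1.3160)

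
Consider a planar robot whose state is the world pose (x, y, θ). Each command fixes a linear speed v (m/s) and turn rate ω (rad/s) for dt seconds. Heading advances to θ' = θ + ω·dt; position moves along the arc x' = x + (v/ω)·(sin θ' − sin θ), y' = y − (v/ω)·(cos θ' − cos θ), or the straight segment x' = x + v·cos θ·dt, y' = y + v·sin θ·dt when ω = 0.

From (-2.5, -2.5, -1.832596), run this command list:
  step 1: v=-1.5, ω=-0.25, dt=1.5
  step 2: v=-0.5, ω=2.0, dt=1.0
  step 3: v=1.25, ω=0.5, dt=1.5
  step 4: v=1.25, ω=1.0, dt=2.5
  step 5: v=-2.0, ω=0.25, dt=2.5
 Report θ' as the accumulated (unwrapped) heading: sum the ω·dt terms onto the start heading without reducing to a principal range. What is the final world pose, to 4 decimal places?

(4.4139, 3.5691, 3.6674)

step 1: θ'=-2.2076 (R=6.0000) → pose (-1.5285, -0.4852, -2.2076)
step 2: θ'=-0.2076 (R=-0.2500) → pose (-1.6779, -0.0919, -0.2076)
step 3: θ'=0.5424 (R=2.5000) → pose (0.1278, 0.2133, 0.5424)
step 4: θ'=3.0424 (R=1.2500) → pose (-0.3936, 2.5277, 3.0424)
step 5: θ'=3.6674 (R=-8.0000) → pose (4.4139, 3.5691, 3.6674)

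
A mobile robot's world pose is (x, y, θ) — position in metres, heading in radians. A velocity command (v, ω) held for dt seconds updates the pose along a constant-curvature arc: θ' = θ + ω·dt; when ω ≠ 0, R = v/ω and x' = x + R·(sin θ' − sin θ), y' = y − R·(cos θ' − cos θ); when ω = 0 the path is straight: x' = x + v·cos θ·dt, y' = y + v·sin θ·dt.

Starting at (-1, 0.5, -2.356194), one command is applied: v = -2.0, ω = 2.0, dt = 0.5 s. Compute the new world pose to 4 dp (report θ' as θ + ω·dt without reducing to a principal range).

(-0.7300, 1.4201, -1.3562)

θ' = -2.3562 + 2.0·0.5 = -1.3562
R = v/ω = -2.0/2.0 = -1.0000
x' = -1 + -1.0000·(sin -1.3562 − sin -2.3562) = -0.7300
y' = 0.5 − -1.0000·(cos -1.3562 − cos -2.3562) = 1.4201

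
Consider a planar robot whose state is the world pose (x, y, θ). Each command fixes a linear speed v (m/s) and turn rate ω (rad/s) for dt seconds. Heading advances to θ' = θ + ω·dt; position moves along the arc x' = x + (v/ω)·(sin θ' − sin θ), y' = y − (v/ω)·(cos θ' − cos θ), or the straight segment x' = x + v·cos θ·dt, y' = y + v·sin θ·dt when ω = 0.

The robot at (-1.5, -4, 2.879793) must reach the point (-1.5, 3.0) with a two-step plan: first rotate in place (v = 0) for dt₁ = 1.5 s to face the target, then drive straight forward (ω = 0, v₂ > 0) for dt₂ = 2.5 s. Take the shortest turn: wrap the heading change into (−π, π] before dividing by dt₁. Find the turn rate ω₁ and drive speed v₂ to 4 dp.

ω₁ = -0.8727, v₂ = 2.8000

heading to target = atan2(3−-4, -1.5−-1.5) = 1.5708
Δθ = wrap(1.5708 − 2.8798) = -1.3090; ω₁ = Δθ/dt₁ = -0.8727
distance = √((-1.5−-1.5)² + (3−-4)²) = 7.0000; v₂ = distance/dt₂ = 2.8000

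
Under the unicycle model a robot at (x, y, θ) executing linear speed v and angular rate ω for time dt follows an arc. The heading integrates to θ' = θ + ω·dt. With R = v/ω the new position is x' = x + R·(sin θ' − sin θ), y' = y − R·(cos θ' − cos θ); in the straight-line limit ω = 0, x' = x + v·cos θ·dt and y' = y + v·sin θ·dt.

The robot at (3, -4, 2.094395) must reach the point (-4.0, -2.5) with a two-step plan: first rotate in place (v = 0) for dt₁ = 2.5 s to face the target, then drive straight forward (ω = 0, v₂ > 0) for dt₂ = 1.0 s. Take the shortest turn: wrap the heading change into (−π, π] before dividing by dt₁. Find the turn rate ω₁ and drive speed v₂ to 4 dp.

heading to target = atan2(-2.5−-4, -4−3) = 2.9305
Δθ = wrap(2.9305 − 2.0944) = 0.8361; ω₁ = Δθ/dt₁ = 0.3344
distance = √((-4−3)² + (-2.5−-4)²) = 7.1589; v₂ = distance/dt₂ = 7.1589

ω₁ = 0.3344, v₂ = 7.1589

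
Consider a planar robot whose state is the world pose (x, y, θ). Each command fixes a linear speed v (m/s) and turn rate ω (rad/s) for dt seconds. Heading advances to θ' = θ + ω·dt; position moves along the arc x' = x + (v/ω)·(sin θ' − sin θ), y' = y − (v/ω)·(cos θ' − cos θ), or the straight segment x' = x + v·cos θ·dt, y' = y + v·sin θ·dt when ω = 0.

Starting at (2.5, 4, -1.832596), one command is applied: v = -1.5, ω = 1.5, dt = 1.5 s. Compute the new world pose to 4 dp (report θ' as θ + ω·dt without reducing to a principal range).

θ' = -1.8326 + 1.5·1.5 = 0.4174
R = v/ω = -1.5/1.5 = -1.0000
x' = 2.5 + -1.0000·(sin 0.4174 − sin -1.8326) = 1.1287
y' = 4 − -1.0000·(cos 0.4174 − cos -1.8326) = 5.1730

(1.1287, 5.1730, 0.4174)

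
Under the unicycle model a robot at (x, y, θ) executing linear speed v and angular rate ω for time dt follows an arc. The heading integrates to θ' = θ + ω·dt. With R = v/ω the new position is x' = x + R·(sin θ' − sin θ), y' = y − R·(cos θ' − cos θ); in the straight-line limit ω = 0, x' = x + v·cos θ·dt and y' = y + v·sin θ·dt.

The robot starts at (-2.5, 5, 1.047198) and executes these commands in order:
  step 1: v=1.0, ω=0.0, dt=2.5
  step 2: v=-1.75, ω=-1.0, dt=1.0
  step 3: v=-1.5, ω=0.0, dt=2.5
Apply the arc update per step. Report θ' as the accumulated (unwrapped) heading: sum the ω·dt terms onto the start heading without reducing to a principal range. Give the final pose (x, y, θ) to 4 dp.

(-6.4288, 6.1151, 0.0472)

step 1: θ'=1.0472 (straight) → pose (-1.2500, 7.1651, 1.0472)
step 2: θ'=0.0472 (R=1.7500) → pose (-2.6830, 6.2920, 0.0472)
step 3: θ'=0.0472 (straight) → pose (-6.4288, 6.1151, 0.0472)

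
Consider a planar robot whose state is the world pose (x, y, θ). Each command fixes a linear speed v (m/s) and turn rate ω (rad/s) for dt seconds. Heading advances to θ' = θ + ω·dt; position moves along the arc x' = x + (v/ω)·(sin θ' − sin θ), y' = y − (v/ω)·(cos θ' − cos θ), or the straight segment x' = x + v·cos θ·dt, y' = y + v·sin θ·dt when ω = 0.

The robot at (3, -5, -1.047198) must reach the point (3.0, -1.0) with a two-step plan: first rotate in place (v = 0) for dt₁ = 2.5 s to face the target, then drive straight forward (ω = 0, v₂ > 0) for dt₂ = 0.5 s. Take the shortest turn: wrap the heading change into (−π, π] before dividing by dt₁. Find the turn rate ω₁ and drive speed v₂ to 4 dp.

heading to target = atan2(-1−-5, 3−3) = 1.5708
Δθ = wrap(1.5708 − -1.0472) = 2.6180; ω₁ = Δθ/dt₁ = 1.0472
distance = √((3−3)² + (-1−-5)²) = 4.0000; v₂ = distance/dt₂ = 8.0000

ω₁ = 1.0472, v₂ = 8.0000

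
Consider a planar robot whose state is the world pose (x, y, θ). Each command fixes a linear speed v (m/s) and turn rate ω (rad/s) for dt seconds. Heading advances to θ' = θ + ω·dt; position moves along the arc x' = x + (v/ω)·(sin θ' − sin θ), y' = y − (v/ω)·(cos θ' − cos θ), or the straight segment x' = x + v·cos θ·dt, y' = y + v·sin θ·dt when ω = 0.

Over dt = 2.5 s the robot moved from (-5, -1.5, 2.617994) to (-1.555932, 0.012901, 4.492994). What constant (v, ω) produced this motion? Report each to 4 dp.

Δθ = 4.492994 − 2.617994 = 1.875000
ω = Δθ/dt = 1.875000/2.5 = 0.7500
R = Δx/(sin θ' − sin θ) = -2.3333
v = R·ω = -2.3333·0.7500 = -1.7500

v = -1.7500, ω = 0.7500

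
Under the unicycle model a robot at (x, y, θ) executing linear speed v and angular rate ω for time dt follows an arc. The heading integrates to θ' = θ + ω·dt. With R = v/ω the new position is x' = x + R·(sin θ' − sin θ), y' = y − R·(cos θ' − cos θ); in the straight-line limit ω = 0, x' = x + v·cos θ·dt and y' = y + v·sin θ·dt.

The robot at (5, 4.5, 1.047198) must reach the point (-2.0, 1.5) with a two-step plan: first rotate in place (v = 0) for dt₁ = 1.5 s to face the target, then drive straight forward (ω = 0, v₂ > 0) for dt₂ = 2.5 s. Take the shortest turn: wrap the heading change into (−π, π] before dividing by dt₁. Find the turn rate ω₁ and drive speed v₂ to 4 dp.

ω₁ = 1.6662, v₂ = 3.0463

heading to target = atan2(1.5−4.5, -2−5) = -2.7367
Δθ = wrap(-2.7367 − 1.0472) = 2.4993; ω₁ = Δθ/dt₁ = 1.6662
distance = √((-2−5)² + (1.5−4.5)²) = 7.6158; v₂ = distance/dt₂ = 3.0463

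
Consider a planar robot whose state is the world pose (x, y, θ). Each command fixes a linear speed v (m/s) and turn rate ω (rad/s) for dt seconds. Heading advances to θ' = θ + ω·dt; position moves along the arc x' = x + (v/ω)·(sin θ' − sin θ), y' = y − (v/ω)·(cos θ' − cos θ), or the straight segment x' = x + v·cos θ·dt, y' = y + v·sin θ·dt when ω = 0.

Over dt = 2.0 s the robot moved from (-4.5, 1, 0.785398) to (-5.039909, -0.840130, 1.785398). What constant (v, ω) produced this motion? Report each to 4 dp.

Δθ = 1.785398 − 0.785398 = 1.000000
ω = Δθ/dt = 1.000000/2.0 = 0.5000
R = −Δy/(cos θ' − cos θ) = -2.0000
v = R·ω = -2.0000·0.5000 = -1.0000

v = -1.0000, ω = 0.5000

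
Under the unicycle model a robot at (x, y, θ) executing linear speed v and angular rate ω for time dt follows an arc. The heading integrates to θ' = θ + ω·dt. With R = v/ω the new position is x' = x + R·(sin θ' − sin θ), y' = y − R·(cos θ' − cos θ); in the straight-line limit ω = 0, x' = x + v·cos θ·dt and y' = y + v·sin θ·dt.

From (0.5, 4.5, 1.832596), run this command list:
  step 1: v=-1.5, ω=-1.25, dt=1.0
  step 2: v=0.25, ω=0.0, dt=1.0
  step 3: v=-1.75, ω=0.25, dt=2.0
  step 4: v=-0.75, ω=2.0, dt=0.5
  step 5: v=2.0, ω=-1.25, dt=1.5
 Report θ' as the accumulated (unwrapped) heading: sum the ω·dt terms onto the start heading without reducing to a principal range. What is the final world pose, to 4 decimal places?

(-1.0516, 2.7526, 0.2076)

step 1: θ'=0.5826 (R=1.2000) → pose (0.0011, 3.1874, 0.5826)
step 2: θ'=0.5826 (straight) → pose (0.2099, 3.3249, 0.5826)
step 3: θ'=1.0826 (R=-7.0000) → pose (-2.1210, 0.7629, 1.0826)
step 4: θ'=2.0826 (R=-0.3750) → pose (-2.1168, 0.4034, 2.0826)
step 5: θ'=0.2076 (R=-1.6000) → pose (-1.0516, 2.7526, 0.2076)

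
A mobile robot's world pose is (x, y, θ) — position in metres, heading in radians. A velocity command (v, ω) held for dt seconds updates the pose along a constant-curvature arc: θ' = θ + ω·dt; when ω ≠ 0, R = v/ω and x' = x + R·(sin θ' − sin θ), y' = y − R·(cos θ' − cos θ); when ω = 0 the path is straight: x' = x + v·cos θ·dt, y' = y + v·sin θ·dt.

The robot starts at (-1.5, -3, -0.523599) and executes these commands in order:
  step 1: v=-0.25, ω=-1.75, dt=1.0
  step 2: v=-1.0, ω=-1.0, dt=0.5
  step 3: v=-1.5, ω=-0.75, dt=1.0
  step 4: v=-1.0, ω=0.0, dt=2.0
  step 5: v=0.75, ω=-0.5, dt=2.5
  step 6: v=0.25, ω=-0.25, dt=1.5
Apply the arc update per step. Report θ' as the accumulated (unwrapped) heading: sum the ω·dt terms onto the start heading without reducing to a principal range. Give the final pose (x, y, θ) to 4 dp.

step 1: θ'=-2.2736 (R=0.1429) → pose (-1.5376, -2.7839, -2.2736)
step 2: θ'=-2.7736 (R=1.0000) → pose (-1.1343, -2.4973, -2.7736)
step 3: θ'=-3.5236 (R=2.0000) → pose (0.3308, -2.5075, -3.5236)
step 4: θ'=-3.5236 (straight) → pose (2.1866, -3.2531, -3.5236)
step 5: θ'=-4.7736 (R=-1.5000) → pose (1.2486, -1.7694, -4.7736)
step 6: θ'=-5.1486 (R=-1.0000) → pose (1.3404, -1.4081, -5.1486)

(1.3404, -1.4081, -5.1486)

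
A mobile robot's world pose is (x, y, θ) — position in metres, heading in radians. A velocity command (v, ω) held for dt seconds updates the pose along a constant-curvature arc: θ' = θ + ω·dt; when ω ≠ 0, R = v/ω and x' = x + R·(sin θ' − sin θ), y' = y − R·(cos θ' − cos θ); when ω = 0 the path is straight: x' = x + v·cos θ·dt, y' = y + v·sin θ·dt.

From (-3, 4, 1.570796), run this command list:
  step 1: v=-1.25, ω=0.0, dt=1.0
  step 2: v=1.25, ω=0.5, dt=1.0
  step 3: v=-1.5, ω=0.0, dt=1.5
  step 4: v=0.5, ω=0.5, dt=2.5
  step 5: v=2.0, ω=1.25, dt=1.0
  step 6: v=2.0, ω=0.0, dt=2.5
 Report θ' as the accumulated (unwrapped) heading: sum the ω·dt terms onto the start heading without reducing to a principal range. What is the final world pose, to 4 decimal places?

step 1: θ'=1.5708 (straight) → pose (-3.0000, 2.7500, 1.5708)
step 2: θ'=2.0708 (R=2.5000) → pose (-3.3060, 3.9486, 2.0708)
step 3: θ'=2.0708 (straight) → pose (-2.2273, 1.9740, 2.0708)
step 4: θ'=3.3208 (R=1.0000) → pose (-3.2832, 2.4786, 3.3208)
step 5: θ'=4.5708 (R=1.6000) → pose (-4.5820, 1.1300, 4.5708)
step 6: θ'=4.5708 (straight) → pose (-5.2876, -3.8200, 4.5708)

(-5.2876, -3.8200, 4.5708)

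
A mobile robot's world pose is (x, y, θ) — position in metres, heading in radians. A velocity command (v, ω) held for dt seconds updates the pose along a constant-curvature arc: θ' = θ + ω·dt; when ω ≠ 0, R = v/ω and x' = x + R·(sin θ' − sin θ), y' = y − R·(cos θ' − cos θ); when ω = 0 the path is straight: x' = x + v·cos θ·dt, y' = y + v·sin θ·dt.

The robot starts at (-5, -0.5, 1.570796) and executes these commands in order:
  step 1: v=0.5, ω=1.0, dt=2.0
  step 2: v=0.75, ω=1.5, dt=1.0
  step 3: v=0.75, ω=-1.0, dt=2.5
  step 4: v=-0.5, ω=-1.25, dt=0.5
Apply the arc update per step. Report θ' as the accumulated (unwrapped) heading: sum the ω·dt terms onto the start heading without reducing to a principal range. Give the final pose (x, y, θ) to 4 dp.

step 1: θ'=3.5708 (R=0.5000) → pose (-5.7081, -0.0454, 3.5708)
step 2: θ'=5.0708 (R=0.5000) → pose (-5.9682, -0.6754, 5.0708)
step 3: θ'=2.5708 (R=-0.7500) → pose (-7.0758, -1.5696, 2.5708)
step 4: θ'=1.9458 (R=0.4000) → pose (-6.9197, -1.7597, 1.9458)

(-6.9197, -1.7597, 1.9458)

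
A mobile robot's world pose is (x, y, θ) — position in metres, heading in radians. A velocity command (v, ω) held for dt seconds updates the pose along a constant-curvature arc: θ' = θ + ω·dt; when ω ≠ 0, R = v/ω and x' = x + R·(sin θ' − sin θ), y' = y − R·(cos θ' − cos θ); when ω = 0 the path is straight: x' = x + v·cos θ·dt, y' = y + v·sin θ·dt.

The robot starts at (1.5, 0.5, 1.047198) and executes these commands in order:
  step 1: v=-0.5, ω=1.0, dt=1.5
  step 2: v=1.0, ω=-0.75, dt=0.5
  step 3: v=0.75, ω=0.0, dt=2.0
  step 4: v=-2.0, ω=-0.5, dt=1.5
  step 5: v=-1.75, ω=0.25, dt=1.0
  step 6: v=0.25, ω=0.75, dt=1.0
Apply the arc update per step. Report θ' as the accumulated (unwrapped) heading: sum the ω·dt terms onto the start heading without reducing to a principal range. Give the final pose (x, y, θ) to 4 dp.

step 1: θ'=2.5472 (R=-0.5000) → pose (1.6530, -0.1642, 2.5472)
step 2: θ'=2.1722 (R=-1.3333) → pose (1.3003, 0.1860, 2.1722)
step 3: θ'=2.1722 (straight) → pose (0.4516, 1.4228, 2.1722)
step 4: θ'=1.4222 (R=4.0000) → pose (1.1093, -1.4326, 1.4222)
step 5: θ'=1.6722 (R=-7.0000) → pose (1.0682, -3.1775, 1.6722)
step 6: θ'=2.4222 (R=0.3333) → pose (0.9562, -2.9605, 2.4222)

(0.9562, -2.9605, 2.4222)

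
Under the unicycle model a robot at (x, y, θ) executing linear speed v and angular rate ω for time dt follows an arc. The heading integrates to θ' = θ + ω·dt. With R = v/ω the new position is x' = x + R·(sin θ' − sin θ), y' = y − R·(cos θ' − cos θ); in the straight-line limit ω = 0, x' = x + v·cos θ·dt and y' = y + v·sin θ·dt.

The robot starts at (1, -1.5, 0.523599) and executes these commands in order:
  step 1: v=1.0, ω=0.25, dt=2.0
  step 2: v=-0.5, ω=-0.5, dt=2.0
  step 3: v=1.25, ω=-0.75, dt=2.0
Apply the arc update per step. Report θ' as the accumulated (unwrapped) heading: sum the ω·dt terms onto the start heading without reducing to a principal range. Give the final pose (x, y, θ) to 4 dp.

step 1: θ'=1.0236 (R=4.0000) → pose (2.4159, -0.1171, 1.0236)
step 2: θ'=0.0236 (R=1.0000) → pose (1.5856, -0.5965, 0.0236)
step 3: θ'=-1.4764 (R=-1.6667) → pose (3.2841, -2.1056, -1.4764)

(3.2841, -2.1056, -1.4764)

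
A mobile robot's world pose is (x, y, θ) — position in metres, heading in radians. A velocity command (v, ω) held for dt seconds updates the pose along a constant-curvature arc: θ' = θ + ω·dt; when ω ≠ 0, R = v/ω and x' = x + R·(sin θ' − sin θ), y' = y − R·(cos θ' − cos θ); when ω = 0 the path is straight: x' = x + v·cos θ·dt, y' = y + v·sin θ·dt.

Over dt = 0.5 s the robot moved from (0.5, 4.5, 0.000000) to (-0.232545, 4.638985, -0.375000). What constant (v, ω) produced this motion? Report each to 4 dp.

Δθ = -0.375000 − 0.000000 = -0.375000
ω = Δθ/dt = -0.375000/0.5 = -0.7500
R = Δx/(sin θ' − sin θ) = 2.0000
v = R·ω = 2.0000·-0.7500 = -1.5000

v = -1.5000, ω = -0.7500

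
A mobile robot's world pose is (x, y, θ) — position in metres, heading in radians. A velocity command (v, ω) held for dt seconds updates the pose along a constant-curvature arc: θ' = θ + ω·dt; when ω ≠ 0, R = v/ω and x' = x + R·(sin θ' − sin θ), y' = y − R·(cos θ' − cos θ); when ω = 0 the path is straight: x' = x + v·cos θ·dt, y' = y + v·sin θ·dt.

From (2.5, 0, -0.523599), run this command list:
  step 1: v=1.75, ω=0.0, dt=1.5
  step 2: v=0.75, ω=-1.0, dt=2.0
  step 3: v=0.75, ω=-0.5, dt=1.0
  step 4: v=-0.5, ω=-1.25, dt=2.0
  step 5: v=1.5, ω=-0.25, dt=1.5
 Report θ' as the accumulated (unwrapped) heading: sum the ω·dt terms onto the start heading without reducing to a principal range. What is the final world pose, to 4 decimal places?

(6.3436, -2.3166, -5.8986)

step 1: θ'=-0.5236 (straight) → pose (4.7733, -1.3125, -0.5236)
step 2: θ'=-2.5236 (R=-0.7500) → pose (4.8329, -2.5733, -2.5236)
step 3: θ'=-3.0236 (R=-1.5000) → pose (4.1403, -2.8403, -3.0236)
step 4: θ'=-5.5236 (R=0.4000) → pose (4.4629, -3.5276, -5.5236)
step 5: θ'=-5.8986 (R=-6.0000) → pose (6.3436, -2.3166, -5.8986)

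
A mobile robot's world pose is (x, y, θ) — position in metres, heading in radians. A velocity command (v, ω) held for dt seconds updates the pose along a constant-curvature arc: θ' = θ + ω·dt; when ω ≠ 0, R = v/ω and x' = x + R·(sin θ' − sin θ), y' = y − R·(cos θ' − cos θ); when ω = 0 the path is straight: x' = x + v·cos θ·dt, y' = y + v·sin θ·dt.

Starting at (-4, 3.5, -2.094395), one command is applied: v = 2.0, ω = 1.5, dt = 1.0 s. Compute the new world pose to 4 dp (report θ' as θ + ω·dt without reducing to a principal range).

(-3.5920, 1.7287, -0.5944)

θ' = -2.0944 + 1.5·1.0 = -0.5944
R = v/ω = 2.0/1.5 = 1.3333
x' = -4 + 1.3333·(sin -0.5944 − sin -2.0944) = -3.5920
y' = 3.5 − 1.3333·(cos -0.5944 − cos -2.0944) = 1.7287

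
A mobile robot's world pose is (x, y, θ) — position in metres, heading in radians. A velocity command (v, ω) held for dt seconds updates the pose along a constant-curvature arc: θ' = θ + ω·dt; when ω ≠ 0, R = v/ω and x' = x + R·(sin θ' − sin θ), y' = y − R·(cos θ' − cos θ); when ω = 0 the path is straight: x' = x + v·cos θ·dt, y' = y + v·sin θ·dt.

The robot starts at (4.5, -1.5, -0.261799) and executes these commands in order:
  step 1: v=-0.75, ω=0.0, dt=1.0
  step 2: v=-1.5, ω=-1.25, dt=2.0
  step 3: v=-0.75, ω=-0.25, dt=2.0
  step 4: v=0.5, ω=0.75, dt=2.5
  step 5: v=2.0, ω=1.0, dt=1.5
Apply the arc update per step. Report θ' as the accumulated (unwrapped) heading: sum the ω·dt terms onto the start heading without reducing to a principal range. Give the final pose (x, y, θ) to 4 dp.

(6.5700, -1.2453, 0.1132)

step 1: θ'=-0.2618 (straight) → pose (3.7756, -1.3059, -0.2618)
step 2: θ'=-2.7618 (R=1.2000) → pose (3.6413, 0.9677, -2.7618)
step 3: θ'=-3.2618 (R=3.0000) → pose (5.1132, 1.1598, -3.2618)
step 4: θ'=-1.3868 (R=0.6667) → pose (4.3778, 0.3760, -1.3868)
step 5: θ'=0.1132 (R=2.0000) → pose (6.5700, -1.2453, 0.1132)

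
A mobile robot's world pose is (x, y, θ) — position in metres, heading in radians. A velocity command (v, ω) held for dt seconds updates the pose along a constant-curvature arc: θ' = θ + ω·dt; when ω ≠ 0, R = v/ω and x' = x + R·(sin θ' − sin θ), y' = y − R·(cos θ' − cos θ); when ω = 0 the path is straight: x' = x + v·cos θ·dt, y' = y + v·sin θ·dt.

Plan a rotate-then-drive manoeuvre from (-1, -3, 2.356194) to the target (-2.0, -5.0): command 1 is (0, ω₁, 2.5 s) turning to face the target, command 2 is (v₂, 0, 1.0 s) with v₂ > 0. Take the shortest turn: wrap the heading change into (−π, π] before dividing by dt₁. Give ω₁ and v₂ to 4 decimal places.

ω₁ = 0.7570, v₂ = 2.2361

heading to target = atan2(-5−-3, -2−-1) = -2.0344
Δθ = wrap(-2.0344 − 2.3562) = 1.8925; ω₁ = Δθ/dt₁ = 0.7570
distance = √((-2−-1)² + (-5−-3)²) = 2.2361; v₂ = distance/dt₂ = 2.2361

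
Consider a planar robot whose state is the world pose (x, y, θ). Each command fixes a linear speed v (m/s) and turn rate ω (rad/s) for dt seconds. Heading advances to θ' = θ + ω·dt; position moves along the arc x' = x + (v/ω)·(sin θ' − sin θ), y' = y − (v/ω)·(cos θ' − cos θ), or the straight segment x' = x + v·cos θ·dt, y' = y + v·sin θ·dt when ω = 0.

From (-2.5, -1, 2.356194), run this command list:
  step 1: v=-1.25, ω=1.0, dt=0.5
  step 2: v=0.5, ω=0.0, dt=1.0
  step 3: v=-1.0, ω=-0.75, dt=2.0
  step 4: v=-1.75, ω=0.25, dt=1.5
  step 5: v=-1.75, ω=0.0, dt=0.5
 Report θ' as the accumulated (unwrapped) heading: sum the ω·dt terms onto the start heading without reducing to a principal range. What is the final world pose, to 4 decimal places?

(-1.4514, -6.2106, 1.7312)

step 1: θ'=2.8562 (R=-1.2500) → pose (-1.9680, -1.3156, 2.8562)
step 2: θ'=2.8562 (straight) → pose (-2.4478, -1.1748, 2.8562)
step 3: θ'=1.3562 (R=1.3333) → pose (-1.5205, -2.7381, 1.3562)
step 4: θ'=1.7312 (R=-7.0000) → pose (-1.5912, -5.3468, 1.7312)
step 5: θ'=1.7312 (straight) → pose (-1.4514, -6.2106, 1.7312)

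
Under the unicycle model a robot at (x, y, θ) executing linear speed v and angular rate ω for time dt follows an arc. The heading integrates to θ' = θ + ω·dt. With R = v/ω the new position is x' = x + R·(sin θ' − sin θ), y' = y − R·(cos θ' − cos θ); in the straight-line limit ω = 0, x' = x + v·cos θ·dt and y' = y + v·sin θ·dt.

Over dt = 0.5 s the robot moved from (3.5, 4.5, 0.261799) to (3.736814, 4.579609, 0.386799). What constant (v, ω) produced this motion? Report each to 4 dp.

Δθ = 0.386799 − 0.261799 = 0.125000
ω = Δθ/dt = 0.125000/0.5 = 0.2500
R = Δx/(sin θ' − sin θ) = 2.0000
v = R·ω = 2.0000·0.2500 = 0.5000

v = 0.5000, ω = 0.2500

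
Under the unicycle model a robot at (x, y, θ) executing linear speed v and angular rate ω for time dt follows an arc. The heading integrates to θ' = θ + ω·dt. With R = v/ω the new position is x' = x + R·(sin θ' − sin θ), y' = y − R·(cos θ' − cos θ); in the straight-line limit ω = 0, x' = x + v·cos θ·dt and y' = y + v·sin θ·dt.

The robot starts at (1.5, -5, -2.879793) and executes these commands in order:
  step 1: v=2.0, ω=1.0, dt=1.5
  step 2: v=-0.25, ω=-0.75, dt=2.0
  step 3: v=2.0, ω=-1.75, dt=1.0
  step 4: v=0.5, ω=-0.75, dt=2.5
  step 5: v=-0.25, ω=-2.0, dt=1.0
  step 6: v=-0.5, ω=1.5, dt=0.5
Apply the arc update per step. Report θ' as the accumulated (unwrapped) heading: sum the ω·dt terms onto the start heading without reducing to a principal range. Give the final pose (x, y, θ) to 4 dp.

(-0.3343, -4.7787, -7.7548)

step 1: θ'=-1.3798 (R=2.0000) → pose (0.0540, -7.3115, -1.3798)
step 2: θ'=-2.8798 (R=0.3333) → pose (0.2950, -6.9263, -2.8798)
step 3: θ'=-4.6298 (R=-1.1429) → pose (-1.1397, -5.9167, -4.6298)
step 4: θ'=-6.5048 (R=-0.6667) → pose (-0.3288, -5.2113, -6.5048)
step 5: θ'=-8.5048 (R=0.1250) → pose (-0.4008, -5.0136, -8.5048)
step 6: θ'=-7.7548 (R=-0.3333) → pose (-0.3343, -4.7787, -7.7548)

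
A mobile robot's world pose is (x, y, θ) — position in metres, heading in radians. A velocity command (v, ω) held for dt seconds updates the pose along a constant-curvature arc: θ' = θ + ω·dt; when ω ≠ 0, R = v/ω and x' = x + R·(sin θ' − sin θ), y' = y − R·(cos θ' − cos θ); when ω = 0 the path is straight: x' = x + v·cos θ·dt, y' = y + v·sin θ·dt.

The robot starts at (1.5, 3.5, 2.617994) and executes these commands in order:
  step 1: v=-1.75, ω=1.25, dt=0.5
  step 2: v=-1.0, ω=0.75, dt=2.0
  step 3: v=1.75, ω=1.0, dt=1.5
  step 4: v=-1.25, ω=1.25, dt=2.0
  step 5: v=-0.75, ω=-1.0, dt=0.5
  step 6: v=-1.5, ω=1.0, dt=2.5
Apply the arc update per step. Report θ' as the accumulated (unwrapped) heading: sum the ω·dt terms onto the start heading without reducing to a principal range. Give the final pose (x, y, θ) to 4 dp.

(7.6096, 1.1124, 10.7430)

step 1: θ'=3.2430 (R=-1.4000) → pose (2.3417, 3.3196, 3.2430)
step 2: θ'=4.7430 (R=-1.3333) → pose (3.5395, 4.6869, 4.7430)
step 3: θ'=6.2430 (R=1.7500) → pose (5.2183, 2.9919, 6.2430)
step 4: θ'=8.7430 (R=-1.0000) → pose (4.5480, 1.2162, 8.7430)
step 5: θ'=8.2430 (R=0.7500) → pose (4.7693, 0.9184, 8.2430)
step 6: θ'=10.7430 (R=-1.5000) → pose (7.6096, 1.1124, 10.7430)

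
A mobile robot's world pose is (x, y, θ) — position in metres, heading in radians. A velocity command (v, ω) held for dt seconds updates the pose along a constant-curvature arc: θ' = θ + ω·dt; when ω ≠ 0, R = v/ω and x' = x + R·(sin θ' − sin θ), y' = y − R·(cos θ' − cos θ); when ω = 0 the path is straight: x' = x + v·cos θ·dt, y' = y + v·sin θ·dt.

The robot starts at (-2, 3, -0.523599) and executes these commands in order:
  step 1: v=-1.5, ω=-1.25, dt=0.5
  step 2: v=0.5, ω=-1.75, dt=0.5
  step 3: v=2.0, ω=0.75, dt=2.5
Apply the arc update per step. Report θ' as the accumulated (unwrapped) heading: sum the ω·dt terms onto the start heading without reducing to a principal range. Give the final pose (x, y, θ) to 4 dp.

(-0.4952, -0.4985, -0.1486)

step 1: θ'=-1.1486 (R=1.2000) → pose (-2.4946, 3.5475, -1.1486)
step 2: θ'=-2.0236 (R=-0.2857) → pose (-2.4983, 3.3054, -2.0236)
step 3: θ'=-0.1486 (R=2.6667) → pose (-0.4952, -0.4985, -0.1486)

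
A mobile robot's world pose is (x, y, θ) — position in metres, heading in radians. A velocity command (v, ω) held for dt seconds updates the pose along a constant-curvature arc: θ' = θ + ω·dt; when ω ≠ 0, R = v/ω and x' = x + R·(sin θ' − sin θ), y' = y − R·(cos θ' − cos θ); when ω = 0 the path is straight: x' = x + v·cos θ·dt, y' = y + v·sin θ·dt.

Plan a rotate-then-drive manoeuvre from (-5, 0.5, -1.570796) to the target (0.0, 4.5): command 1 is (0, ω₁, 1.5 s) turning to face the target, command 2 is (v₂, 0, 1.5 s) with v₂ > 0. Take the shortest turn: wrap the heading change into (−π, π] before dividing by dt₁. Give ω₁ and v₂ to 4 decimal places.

heading to target = atan2(4.5−0.5, 0−-5) = 0.6747
Δθ = wrap(0.6747 − -1.5708) = 2.2455; ω₁ = Δθ/dt₁ = 1.4970
distance = √((0−-5)² + (4.5−0.5)²) = 6.4031; v₂ = distance/dt₂ = 4.2687

ω₁ = 1.4970, v₂ = 4.2687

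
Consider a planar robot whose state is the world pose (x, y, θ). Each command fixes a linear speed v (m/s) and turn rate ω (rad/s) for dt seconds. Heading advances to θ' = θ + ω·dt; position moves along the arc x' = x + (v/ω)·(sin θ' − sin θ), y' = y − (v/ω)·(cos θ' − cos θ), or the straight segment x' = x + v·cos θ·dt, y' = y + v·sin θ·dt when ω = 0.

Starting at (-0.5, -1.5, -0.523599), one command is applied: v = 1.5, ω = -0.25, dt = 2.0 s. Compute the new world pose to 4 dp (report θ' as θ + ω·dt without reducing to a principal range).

θ' = -0.5236 + -0.25·2.0 = -1.0236
R = v/ω = 1.5/-0.25 = -6.0000
x' = -0.5 + -6.0000·(sin -1.0236 − sin -0.5236) = 1.6239
y' = -1.5 − -6.0000·(cos -1.0236 − cos -0.5236) = -3.5744

(1.6239, -3.5744, -1.0236)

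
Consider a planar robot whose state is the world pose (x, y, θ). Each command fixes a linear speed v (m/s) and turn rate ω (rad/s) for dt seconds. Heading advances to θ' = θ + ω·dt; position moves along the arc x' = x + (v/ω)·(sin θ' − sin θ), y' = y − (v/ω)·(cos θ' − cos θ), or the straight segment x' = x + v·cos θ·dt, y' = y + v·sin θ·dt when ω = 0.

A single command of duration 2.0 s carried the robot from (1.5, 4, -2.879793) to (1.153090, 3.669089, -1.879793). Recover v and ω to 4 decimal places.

v = 0.2500, ω = 0.5000

Δθ = -1.879793 − -2.879793 = 1.000000
ω = Δθ/dt = 1.000000/2.0 = 0.5000
R = Δx/(sin θ' − sin θ) = 0.5000
v = R·ω = 0.5000·0.5000 = 0.2500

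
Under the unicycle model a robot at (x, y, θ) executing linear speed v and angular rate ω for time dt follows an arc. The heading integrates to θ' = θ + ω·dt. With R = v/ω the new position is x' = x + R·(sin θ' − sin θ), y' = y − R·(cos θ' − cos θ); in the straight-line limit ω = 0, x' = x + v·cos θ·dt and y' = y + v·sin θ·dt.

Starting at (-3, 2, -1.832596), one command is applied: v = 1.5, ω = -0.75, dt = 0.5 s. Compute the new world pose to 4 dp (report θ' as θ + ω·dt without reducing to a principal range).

θ' = -1.8326 + -0.75·0.5 = -2.2076
R = v/ω = 1.5/-0.75 = -2.0000
x' = -3 + -2.0000·(sin -2.2076 − sin -1.8326) = -3.3238
y' = 2 − -2.0000·(cos -2.2076 − cos -1.8326) = 1.3284

(-3.3238, 1.3284, -2.2076)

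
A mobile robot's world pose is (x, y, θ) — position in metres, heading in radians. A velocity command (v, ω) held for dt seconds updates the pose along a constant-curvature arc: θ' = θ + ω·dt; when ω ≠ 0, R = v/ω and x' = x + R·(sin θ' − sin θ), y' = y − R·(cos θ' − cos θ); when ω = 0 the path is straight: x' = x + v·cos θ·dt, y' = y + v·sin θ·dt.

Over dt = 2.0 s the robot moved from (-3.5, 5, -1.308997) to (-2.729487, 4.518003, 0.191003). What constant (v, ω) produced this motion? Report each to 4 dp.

v = 0.5000, ω = 0.7500

Δθ = 0.191003 − -1.308997 = 1.500000
ω = Δθ/dt = 1.500000/2.0 = 0.7500
R = Δx/(sin θ' − sin θ) = 0.6667
v = R·ω = 0.6667·0.7500 = 0.5000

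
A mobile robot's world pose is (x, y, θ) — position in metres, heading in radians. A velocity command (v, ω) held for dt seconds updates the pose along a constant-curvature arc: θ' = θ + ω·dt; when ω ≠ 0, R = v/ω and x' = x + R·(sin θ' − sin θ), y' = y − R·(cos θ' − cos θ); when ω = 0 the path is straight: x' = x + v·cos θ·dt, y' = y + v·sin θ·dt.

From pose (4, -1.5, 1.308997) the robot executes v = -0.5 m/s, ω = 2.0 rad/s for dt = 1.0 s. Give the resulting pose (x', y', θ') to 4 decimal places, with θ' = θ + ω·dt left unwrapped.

(4.2831, -1.8112, 3.3090)

θ' = 1.3090 + 2.0·1.0 = 3.3090
R = v/ω = -0.5/2.0 = -0.2500
x' = 4 + -0.2500·(sin 3.3090 − sin 1.3090) = 4.2831
y' = -1.5 − -0.2500·(cos 3.3090 − cos 1.3090) = -1.8112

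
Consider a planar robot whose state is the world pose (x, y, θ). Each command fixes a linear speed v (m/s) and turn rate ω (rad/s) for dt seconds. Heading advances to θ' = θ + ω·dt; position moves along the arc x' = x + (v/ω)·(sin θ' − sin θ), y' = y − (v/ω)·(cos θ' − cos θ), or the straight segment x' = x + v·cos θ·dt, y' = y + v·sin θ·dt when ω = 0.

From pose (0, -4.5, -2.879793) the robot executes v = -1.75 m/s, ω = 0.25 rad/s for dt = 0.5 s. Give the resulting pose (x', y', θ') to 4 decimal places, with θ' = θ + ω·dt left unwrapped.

θ' = -2.8798 + 0.25·0.5 = -2.7548
R = v/ω = -1.75/0.25 = -7.0000
x' = 0 + -7.0000·(sin -2.7548 − sin -2.8798) = 0.8288
y' = -4.5 − -7.0000·(cos -2.7548 − cos -2.8798) = -4.2214

(0.8288, -4.2214, -2.7548)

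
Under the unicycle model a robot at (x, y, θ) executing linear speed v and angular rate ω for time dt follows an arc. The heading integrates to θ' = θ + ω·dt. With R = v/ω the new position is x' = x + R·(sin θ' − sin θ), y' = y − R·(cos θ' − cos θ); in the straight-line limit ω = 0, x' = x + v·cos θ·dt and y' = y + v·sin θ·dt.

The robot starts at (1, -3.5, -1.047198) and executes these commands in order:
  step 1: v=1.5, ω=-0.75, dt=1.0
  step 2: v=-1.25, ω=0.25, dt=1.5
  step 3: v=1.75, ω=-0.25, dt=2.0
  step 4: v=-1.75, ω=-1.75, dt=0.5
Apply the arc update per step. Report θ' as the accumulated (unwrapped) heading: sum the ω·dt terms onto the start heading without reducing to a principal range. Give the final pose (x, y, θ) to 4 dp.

(1.5401, -5.9351, -2.7972)

step 1: θ'=-1.7972 (R=-2.0000) → pose (1.2169, -4.9489, -1.7972)
step 2: θ'=-1.4222 (R=-5.0000) → pose (1.2894, -3.0863, -1.4222)
step 3: θ'=-1.9222 (R=-7.0000) → pose (0.9388, -6.5322, -1.9222)
step 4: θ'=-2.7972 (R=1.0000) → pose (1.5401, -5.9351, -2.7972)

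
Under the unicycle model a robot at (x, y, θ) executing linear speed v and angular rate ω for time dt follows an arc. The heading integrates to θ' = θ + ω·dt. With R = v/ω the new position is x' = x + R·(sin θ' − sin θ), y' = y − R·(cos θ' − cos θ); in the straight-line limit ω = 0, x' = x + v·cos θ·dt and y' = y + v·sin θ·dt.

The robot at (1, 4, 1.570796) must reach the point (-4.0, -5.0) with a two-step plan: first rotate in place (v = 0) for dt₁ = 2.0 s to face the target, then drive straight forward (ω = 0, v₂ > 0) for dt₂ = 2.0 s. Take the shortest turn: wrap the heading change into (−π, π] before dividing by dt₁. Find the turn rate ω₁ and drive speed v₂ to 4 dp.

ω₁ = 1.3172, v₂ = 5.1478

heading to target = atan2(-5−4, -4−1) = -2.0779
Δθ = wrap(-2.0779 − 1.5708) = 2.6345; ω₁ = Δθ/dt₁ = 1.3172
distance = √((-4−1)² + (-5−4)²) = 10.2956; v₂ = distance/dt₂ = 5.1478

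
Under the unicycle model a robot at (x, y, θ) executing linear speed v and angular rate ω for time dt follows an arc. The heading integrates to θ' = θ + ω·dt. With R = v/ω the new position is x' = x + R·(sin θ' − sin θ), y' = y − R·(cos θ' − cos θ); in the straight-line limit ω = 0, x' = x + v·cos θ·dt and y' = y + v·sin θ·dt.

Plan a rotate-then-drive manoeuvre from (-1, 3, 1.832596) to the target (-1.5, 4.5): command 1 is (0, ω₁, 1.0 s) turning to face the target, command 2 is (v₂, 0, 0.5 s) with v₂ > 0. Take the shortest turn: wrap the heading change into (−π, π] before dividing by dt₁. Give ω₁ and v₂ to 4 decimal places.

heading to target = atan2(4.5−3, -1.5−-1) = 1.8925
Δθ = wrap(1.8925 − 1.8326) = 0.0600; ω₁ = Δθ/dt₁ = 0.0600
distance = √((-1.5−-1)² + (4.5−3)²) = 1.5811; v₂ = distance/dt₂ = 3.1623

ω₁ = 0.0600, v₂ = 3.1623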